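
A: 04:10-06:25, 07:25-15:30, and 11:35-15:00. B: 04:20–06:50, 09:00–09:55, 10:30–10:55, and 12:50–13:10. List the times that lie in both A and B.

04:20–06:25, 09:00–09:55, 10:30–10:55, 12:50–13:10

First set merges to 04:10–06:25, 07:25–15:30.
04:10–06:25 meets the second set on 04:20–06:25.
07:25–15:30 meets the second set on 09:00–09:55, 10:30–10:55, 12:50–13:10.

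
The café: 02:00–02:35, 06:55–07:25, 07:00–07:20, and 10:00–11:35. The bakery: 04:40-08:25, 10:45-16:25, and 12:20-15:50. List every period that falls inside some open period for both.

A, merged: 02:00–02:35, 06:55–07:25, 10:00–11:35.
B, merged: 04:40–08:25, 10:45–16:25.
02:00–02:35 meets no B interval.
06:55–07:25 ∩ B → 06:55–07:25.
10:00–11:35 ∩ B → 10:45–11:35.

06:55–07:25, 10:45–11:35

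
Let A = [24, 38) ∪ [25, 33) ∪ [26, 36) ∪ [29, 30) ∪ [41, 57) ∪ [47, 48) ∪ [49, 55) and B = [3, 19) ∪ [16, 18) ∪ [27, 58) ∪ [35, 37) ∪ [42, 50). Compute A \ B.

First set merges to [24, 38), [41, 57).
Second set merges to [3, 19), [27, 58).
[24, 38) minus B → [24, 27).
[41, 57): fully covered by B → removed.

[24, 27)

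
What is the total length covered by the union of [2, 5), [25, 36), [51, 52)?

15

Merged: [2, 5), [25, 36), [51, 52).
Lengths: 3 + 11 + 1 = 15.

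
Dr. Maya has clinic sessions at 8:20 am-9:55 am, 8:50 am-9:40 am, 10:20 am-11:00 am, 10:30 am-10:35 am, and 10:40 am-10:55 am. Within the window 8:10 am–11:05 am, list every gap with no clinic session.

8:10 am–8:20 am, 9:55 am–10:20 am, 11:00 am–11:05 am

The merged coverage is 8:20 am–9:55 am, 10:20 am–11:00 am.
Gaps within 8:10 am–11:05 am: 8:10 am–8:20 am, 9:55 am–10:20 am, 11:00 am–11:05 am.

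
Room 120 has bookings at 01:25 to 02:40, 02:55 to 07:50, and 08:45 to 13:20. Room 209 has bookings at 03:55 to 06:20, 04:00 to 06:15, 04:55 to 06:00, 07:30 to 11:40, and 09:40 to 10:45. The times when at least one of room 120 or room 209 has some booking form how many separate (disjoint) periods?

Second set merges to 03:55-06:20, 07:30-11:40.
A ∪ B = 01:25-02:40, 02:55-13:20.
That is 2 disjoint pieces.

2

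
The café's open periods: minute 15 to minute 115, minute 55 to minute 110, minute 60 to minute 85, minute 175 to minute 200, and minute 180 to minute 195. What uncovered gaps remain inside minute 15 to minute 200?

After merging, the occupied span is minute 15 to minute 115, minute 175 to minute 200.
Uncovered inside minute 15 to minute 200: minute 115 to minute 175.

minute 115 to minute 175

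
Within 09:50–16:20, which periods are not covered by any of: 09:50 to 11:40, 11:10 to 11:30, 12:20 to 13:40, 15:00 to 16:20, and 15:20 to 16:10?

11:40–12:20, 13:40–15:00

Covered (merged): 09:50–11:40, 12:20–13:40, 15:00–16:20.
Gaps within 09:50–16:20: 11:40–12:20, 13:40–15:00.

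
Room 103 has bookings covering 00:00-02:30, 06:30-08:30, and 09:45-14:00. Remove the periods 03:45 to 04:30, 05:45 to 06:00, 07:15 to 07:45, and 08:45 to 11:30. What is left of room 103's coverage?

00:00–02:30: nothing removed.
06:30–08:30 \ B = 06:30–07:15, 07:45–08:30.
09:45–14:00 \ B = 11:30–14:00.

00:00–02:30, 06:30–07:15, 07:45–08:30, 11:30–14:00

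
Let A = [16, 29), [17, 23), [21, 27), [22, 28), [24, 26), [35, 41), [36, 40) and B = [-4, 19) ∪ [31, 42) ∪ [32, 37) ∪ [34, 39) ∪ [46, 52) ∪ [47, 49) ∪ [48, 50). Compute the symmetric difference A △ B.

[-4, 16) ∪ [19, 29) ∪ [31, 35) ∪ [41, 42) ∪ [46, 52)

First set merges to [16, 29), [35, 41).
Second set merges to [-4, 19), [31, 42), [46, 52).
A but not B: [19, 29).
B but not A: [-4, 16), [31, 35), [41, 42), [46, 52).
Combining gives A △ B.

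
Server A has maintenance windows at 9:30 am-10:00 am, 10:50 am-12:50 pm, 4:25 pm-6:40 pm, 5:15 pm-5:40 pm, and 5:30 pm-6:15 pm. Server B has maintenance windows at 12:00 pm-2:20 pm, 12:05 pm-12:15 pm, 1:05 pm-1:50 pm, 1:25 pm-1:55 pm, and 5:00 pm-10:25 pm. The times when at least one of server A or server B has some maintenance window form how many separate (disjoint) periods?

First set merges to 9:30 am–10:00 am, 10:50 am–12:50 pm, 4:25 pm–6:40 pm.
Second set merges to 12:00 pm–2:20 pm, 5:00 pm–10:25 pm.
A ∪ B = 9:30 am–10:00 am, 10:50 am–2:20 pm, 4:25 pm–10:25 pm.
That is 3 disjoint pieces.

3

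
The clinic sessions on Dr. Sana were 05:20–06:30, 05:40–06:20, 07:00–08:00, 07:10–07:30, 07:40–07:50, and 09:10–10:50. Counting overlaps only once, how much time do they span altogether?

3 h 50 min

Merged: 05:20–06:30, 07:00–08:00, 09:10–10:50.
Lengths: 1 h 10 min + 1 h + 1 h 40 min = 3 h 50 min.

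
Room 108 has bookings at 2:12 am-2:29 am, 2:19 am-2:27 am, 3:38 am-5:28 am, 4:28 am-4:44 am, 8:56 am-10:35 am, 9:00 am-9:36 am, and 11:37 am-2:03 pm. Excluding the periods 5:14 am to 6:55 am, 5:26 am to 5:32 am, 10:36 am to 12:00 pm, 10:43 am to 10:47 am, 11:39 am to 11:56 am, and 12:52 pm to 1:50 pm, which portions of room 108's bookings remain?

Merge the first list: 2:12 am-2:29 am, 3:38 am-5:28 am, 8:56 am-10:35 am, 11:37 am-2:03 pm.
Merge the second list: 5:14 am-6:55 am, 10:36 am-12:00 pm, 12:52 pm-1:50 pm.
2:12 am-2:29 am: no B overlap → unchanged.
3:38 am-5:28 am minus B → 3:38 am-5:14 am.
8:56 am-10:35 am: no B overlap → unchanged.
11:37 am-2:03 pm minus B → 12:00 pm-12:52 pm, 1:50 pm-2:03 pm.

2:12 am-2:29 am, 3:38 am-5:14 am, 8:56 am-10:35 am, 12:00 pm-12:52 pm, 1:50 pm-2:03 pm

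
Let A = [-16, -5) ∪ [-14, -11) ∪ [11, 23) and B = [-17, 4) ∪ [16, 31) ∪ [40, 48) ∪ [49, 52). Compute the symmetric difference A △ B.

A, merged: [-16, -5), [11, 23).
Only in the first: [11, 16).
Only in the second: [-17, -16), [-5, 4), [23, 31), [40, 48), [49, 52).
Together these are the periods covered by exactly one.

[-17, -16) ∪ [-5, 4) ∪ [11, 16) ∪ [23, 31) ∪ [40, 48) ∪ [49, 52)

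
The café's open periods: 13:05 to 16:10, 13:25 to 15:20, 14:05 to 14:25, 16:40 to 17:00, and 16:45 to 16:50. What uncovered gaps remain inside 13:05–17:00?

The merged coverage is 13:05–16:10, 16:40–17:00.
Complement within 13:05–17:00: 16:10–16:40.

16:10–16:40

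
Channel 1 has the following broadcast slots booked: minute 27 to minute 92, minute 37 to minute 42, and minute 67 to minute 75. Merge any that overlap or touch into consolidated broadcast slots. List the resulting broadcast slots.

minute 27 to minute 92

minute 37 to minute 42 overlaps/touches minute 27 to minute 92 → extend to minute 27 to minute 92.
minute 67 to minute 75 overlaps/touches minute 27 to minute 92 → extend to minute 27 to minute 92.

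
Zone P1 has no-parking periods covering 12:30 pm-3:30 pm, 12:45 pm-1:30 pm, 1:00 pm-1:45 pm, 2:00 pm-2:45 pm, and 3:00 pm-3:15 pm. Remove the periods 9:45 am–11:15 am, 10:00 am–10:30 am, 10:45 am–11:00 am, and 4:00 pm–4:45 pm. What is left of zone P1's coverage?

12:30 pm–3:30 pm

First set merges to 12:30 pm–3:30 pm.
Second set merges to 9:45 am–11:15 am, 4:00 pm–4:45 pm.
12:30 pm–3:30 pm is untouched.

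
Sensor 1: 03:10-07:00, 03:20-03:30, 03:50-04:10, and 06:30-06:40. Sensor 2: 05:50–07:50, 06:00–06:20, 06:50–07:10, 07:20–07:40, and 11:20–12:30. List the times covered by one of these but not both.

03:10-05:50, 07:00-07:50, 11:20-12:30

First set merges to 03:10-07:00.
Second set merges to 05:50-07:50, 11:20-12:30.
Only in the first: 03:10-05:50.
Only in the second: 07:00-07:50, 11:20-12:30.
Together these are the periods covered by exactly one.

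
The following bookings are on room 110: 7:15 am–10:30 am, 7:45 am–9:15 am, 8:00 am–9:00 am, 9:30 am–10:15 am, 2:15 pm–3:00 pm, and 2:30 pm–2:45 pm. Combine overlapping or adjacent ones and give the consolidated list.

7:45 am–9:15 am overlaps/touches 7:15 am–10:30 am → extend to 7:15 am–10:30 am.
8:00 am–9:00 am overlaps/touches 7:15 am–10:30 am → extend to 7:15 am–10:30 am.
9:30 am–10:15 am overlaps/touches 7:15 am–10:30 am → extend to 7:15 am–10:30 am.
2:15 pm–3:00 pm is disjoint → start new block.
2:30 pm–2:45 pm overlaps/touches 2:15 pm–3:00 pm → extend to 2:15 pm–3:00 pm.

7:15 am–10:30 am, 2:15 pm–3:00 pm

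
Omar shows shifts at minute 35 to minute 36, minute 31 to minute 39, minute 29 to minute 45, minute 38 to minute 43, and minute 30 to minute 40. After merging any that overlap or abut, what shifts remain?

Sort by start: minute 29 to minute 45, minute 30 to minute 40, minute 31 to minute 39, minute 35 to minute 36, minute 38 to minute 43.
minute 30 to minute 40 overlaps/touches minute 29 to minute 45 → extend to minute 29 to minute 45.
minute 31 to minute 39 overlaps/touches minute 29 to minute 45 → extend to minute 29 to minute 45.
minute 35 to minute 36 overlaps/touches minute 29 to minute 45 → extend to minute 29 to minute 45.
minute 38 to minute 43 overlaps/touches minute 29 to minute 45 → extend to minute 29 to minute 45.

minute 29 to minute 45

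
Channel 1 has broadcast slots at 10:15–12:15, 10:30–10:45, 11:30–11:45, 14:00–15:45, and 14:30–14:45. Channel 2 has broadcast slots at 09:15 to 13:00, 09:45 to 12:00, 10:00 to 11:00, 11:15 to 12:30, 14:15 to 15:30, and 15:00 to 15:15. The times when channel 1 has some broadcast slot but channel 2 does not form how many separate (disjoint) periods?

2

Merge the first list: 10:15–12:15, 14:00–15:45.
Merge the second list: 09:15–13:00, 14:15–15:30.
A \ B = 14:00–14:15, 15:30–15:45.
That is 2 disjoint pieces.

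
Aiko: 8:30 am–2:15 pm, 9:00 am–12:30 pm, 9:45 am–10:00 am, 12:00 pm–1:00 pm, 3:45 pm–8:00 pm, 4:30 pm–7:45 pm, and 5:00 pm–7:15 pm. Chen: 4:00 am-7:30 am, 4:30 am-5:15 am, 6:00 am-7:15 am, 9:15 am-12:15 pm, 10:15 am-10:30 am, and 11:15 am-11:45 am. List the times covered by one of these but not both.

4:00 am–7:30 am, 8:30 am–9:15 am, 12:15 pm–2:15 pm, 3:45 pm–8:00 pm

First set merges to 8:30 am–2:15 pm, 3:45 pm–8:00 pm.
Second set merges to 4:00 am–7:30 am, 9:15 am–12:15 pm.
A but not B: 8:30 am–9:15 am, 12:15 pm–2:15 pm, 3:45 pm–8:00 pm.
B but not A: 4:00 am–7:30 am.
Combining gives A △ B.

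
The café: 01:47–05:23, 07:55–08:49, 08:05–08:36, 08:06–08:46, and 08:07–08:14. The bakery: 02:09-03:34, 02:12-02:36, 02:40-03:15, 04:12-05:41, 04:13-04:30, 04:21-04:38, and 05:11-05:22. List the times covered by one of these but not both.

01:47–02:09, 03:34–04:12, 05:23–05:41, 07:55–08:49

Merge the first list: 01:47–05:23, 07:55–08:49.
Merge the second list: 02:09–03:34, 04:12–05:41.
A \ B = 01:47–02:09, 03:34–04:12, 07:55–08:49.
B \ A = 05:23–05:41.
Union of the two gives the symmetric difference.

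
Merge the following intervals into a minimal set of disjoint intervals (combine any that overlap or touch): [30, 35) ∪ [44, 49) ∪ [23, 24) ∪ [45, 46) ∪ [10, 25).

[10, 25) ∪ [30, 35) ∪ [44, 49)

Sort by start: [10, 25), [23, 24), [30, 35), [44, 49), [45, 46).
[23, 24) overlaps/touches [10, 25) → extend to [10, 25).
[30, 35) is disjoint → start new block.
[44, 49) is disjoint → start new block.
[45, 46) overlaps/touches [44, 49) → extend to [44, 49).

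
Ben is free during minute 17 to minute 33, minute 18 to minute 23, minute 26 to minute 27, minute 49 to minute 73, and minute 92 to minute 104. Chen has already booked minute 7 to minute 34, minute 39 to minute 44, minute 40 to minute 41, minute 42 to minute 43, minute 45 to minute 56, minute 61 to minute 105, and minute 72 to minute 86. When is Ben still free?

A, merged: minute 17 to minute 33, minute 49 to minute 73, minute 92 to minute 104.
B, merged: minute 7 to minute 34, minute 39 to minute 44, minute 45 to minute 56, minute 61 to minute 105.
minute 17 to minute 33: entirely removed.
minute 49 to minute 73 \ B = minute 56 to minute 61.
minute 92 to minute 104: entirely removed.

minute 56 to minute 61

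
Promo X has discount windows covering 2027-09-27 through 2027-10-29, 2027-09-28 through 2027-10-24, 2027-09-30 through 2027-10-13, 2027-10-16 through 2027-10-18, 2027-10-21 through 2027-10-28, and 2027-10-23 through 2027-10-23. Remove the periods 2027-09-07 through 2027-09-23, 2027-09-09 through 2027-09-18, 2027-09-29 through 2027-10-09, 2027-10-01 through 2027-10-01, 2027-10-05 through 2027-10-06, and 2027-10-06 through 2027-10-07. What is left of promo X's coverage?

First set merges to 2027-09-27 through 2027-10-29.
Second set merges to 2027-09-07 through 2027-09-23, 2027-09-29 through 2027-10-09.
2027-09-27 through 2027-10-29 with B removed leaves 2027-09-27 through 2027-09-28, 2027-10-10 through 2027-10-29.

2027-09-27 through 2027-09-28, 2027-10-10 through 2027-10-29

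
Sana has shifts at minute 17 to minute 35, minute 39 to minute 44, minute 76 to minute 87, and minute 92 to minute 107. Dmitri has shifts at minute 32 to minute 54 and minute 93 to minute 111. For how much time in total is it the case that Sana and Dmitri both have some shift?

22 minutes

A ∩ B = minute 32 to minute 35, minute 39 to minute 44, minute 93 to minute 107.
Total: 3 minutes + 5 minutes + 14 minutes = 22 minutes.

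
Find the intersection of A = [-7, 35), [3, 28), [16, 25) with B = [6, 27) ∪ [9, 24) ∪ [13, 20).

[6, 27)

A, merged: [-7, 35).
B, merged: [6, 27).
[-7, 35) meets the second set on [6, 27).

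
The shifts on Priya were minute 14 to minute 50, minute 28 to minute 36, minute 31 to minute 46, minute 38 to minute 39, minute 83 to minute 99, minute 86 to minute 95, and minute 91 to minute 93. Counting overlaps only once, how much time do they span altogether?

Merged: minute 14 to minute 50, minute 83 to minute 99.
Lengths: 36 minutes + 16 minutes = 52 minutes.

52 minutes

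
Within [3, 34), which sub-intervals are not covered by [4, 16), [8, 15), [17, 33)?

The merged coverage is [4, 16), [17, 33).
Gaps within [3, 34): [3, 4), [16, 17), [33, 34).

[3, 4) ∪ [16, 17) ∪ [33, 34)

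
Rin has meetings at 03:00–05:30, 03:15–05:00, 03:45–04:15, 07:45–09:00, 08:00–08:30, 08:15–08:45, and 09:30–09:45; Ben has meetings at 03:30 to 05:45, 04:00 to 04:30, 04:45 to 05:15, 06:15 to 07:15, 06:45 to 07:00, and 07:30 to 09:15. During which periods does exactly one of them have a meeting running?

03:00–03:30, 05:30–05:45, 06:15–07:15, 07:30–07:45, 09:00–09:15, 09:30–09:45

First set merges to 03:00–05:30, 07:45–09:00, 09:30–09:45.
Second set merges to 03:30–05:45, 06:15–07:15, 07:30–09:15.
A \ B = 03:00–03:30, 09:30–09:45.
B \ A = 05:30–05:45, 06:15–07:15, 07:30–07:45, 09:00–09:15.
Union of the two gives the symmetric difference.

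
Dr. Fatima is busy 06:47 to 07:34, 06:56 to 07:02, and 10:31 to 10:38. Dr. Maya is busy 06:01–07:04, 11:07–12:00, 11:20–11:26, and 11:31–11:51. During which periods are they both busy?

06:47-07:04

A, merged: 06:47-07:34, 10:31-10:38.
B, merged: 06:01-07:04, 11:07-12:00.
06:47-07:34 meets the second set on 06:47-07:04.
10:31-10:38: no overlap with the second set.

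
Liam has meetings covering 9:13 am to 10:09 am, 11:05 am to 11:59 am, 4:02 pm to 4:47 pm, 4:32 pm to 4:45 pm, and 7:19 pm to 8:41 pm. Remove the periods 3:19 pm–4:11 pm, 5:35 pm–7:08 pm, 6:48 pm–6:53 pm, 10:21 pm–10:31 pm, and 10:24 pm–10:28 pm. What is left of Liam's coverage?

First set merges to 9:13 am-10:09 am, 11:05 am-11:59 am, 4:02 pm-4:47 pm, 7:19 pm-8:41 pm.
Second set merges to 3:19 pm-4:11 pm, 5:35 pm-7:08 pm, 10:21 pm-10:31 pm.
9:13 am-10:09 am: no B overlap → unchanged.
11:05 am-11:59 am: no B overlap → unchanged.
4:02 pm-4:47 pm minus B → 4:11 pm-4:47 pm.
7:19 pm-8:41 pm: no B overlap → unchanged.

9:13 am-10:09 am, 11:05 am-11:59 am, 4:11 pm-4:47 pm, 7:19 pm-8:41 pm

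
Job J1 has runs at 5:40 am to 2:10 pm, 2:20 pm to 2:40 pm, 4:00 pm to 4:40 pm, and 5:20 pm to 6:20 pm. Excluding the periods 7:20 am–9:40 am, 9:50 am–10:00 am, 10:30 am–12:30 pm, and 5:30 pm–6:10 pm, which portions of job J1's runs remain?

5:40 am-2:10 pm with B removed leaves 5:40 am-7:20 am, 9:40 am-9:50 am, 10:00 am-10:30 am, 12:30 pm-2:10 pm.
2:20 pm-2:40 pm is untouched.
4:00 pm-4:40 pm is untouched.
5:20 pm-6:20 pm with B removed leaves 5:20 pm-5:30 pm, 6:10 pm-6:20 pm.

5:40 am-7:20 am, 9:40 am-9:50 am, 10:00 am-10:30 am, 12:30 pm-2:10 pm, 2:20 pm-2:40 pm, 4:00 pm-4:40 pm, 5:20 pm-5:30 pm, 6:10 pm-6:20 pm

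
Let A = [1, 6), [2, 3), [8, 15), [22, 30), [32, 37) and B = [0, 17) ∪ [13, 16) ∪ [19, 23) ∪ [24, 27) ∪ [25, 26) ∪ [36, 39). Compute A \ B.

[23, 24) ∪ [27, 30) ∪ [32, 36)

A, merged: [1, 6), [8, 15), [22, 30), [32, 37).
B, merged: [0, 17), [19, 23), [24, 27), [36, 39).
[1, 6) lies entirely inside B → drops out.
[8, 15) lies entirely inside B → drops out.
[22, 30) with B removed leaves [23, 24), [27, 30).
[32, 37) with B removed leaves [32, 36).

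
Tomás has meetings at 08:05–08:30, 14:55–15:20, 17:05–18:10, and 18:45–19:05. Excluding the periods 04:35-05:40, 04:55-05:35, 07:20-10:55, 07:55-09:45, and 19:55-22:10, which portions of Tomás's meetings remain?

Second set merges to 04:35–05:40, 07:20–10:55, 19:55–22:10.
08:05–08:30: entirely removed.
14:55–15:20: nothing removed.
17:05–18:10: nothing removed.
18:45–19:05: nothing removed.

14:55–15:20, 17:05–18:10, 18:45–19:05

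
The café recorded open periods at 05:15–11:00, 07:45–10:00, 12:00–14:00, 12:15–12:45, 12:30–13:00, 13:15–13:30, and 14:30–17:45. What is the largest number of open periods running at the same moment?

3

Walk the sorted start/end points keeping a running depth.
The depth first hits 3 at 12:30.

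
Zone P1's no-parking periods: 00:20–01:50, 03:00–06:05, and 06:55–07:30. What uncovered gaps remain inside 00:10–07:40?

Covered (merged): 00:20–01:50, 03:00–06:05, 06:55–07:30.
Complement within 00:10–07:40: 00:10–00:20, 01:50–03:00, 06:05–06:55, 07:30–07:40.

00:10–00:20, 01:50–03:00, 06:05–06:55, 07:30–07:40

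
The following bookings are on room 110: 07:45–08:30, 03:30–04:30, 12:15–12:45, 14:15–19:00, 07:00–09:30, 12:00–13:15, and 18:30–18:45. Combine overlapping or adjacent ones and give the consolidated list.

03:30–04:30, 07:00–09:30, 12:00–13:15, 14:15–19:00

Sort by start: 03:30–04:30, 07:00–09:30, 07:45–08:30, 12:00–13:15, 12:15–12:45, 14:15–19:00, 18:30–18:45.
07:00–09:30 is disjoint → start new block.
07:45–08:30 overlaps/touches 07:00–09:30 → extend to 07:00–09:30.
12:00–13:15 is disjoint → start new block.
12:15–12:45 overlaps/touches 12:00–13:15 → extend to 12:00–13:15.
14:15–19:00 is disjoint → start new block.
18:30–18:45 overlaps/touches 14:15–19:00 → extend to 14:15–19:00.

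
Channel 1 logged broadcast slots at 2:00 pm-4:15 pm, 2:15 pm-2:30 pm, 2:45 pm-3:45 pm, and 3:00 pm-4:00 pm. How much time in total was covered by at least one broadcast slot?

Merged: 2:00 pm-4:15 pm.
Length: 2 h 15 min.

2 h 15 min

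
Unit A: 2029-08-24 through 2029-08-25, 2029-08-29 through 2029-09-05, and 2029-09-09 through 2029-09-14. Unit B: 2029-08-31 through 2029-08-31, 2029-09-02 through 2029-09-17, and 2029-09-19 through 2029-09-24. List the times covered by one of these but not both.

2029-08-24 through 2029-08-25, 2029-08-29 through 2029-08-30, 2029-09-01 through 2029-09-01, 2029-09-06 through 2029-09-08, 2029-09-15 through 2029-09-17, 2029-09-19 through 2029-09-24

A \ B = 2029-08-24 through 2029-08-25, 2029-08-29 through 2029-08-30, 2029-09-01 through 2029-09-01.
B \ A = 2029-09-06 through 2029-09-08, 2029-09-15 through 2029-09-17, 2029-09-19 through 2029-09-24.
Union of the two gives the symmetric difference.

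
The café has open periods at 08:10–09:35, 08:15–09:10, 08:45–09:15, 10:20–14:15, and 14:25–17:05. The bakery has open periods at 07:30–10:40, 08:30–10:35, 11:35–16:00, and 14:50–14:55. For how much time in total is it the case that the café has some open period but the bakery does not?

2 h

A, merged: 08:10–09:35, 10:20–14:15, 14:25–17:05.
B, merged: 07:30–10:40, 11:35–16:00.
A \ B = 10:40–11:35, 16:00–17:05.
Total: 55 min + 1 h 5 min = 2 h.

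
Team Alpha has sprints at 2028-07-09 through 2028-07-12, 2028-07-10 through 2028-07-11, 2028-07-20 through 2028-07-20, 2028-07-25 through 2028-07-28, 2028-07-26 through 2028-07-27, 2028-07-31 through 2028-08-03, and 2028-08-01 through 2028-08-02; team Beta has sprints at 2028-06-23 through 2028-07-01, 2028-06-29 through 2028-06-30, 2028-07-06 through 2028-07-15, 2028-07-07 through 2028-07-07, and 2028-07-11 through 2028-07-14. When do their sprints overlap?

2028-07-09 through 2028-07-12

A, merged: 2028-07-09 through 2028-07-12, 2028-07-20 through 2028-07-20, 2028-07-25 through 2028-07-28, 2028-07-31 through 2028-08-03.
B, merged: 2028-06-23 through 2028-07-01, 2028-07-06 through 2028-07-15.
2028-07-09 through 2028-07-12 ∩ B → 2028-07-09 through 2028-07-12.
2028-07-20 through 2028-07-20 meets no B interval.
2028-07-25 through 2028-07-28 meets no B interval.
2028-07-31 through 2028-08-03 meets no B interval.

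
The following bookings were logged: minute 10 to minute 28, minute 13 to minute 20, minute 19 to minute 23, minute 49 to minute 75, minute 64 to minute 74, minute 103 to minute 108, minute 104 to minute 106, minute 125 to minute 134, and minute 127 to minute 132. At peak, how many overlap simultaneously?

Walk the sorted start/end points keeping a running depth.
The depth first hits 3 at minute 19.

3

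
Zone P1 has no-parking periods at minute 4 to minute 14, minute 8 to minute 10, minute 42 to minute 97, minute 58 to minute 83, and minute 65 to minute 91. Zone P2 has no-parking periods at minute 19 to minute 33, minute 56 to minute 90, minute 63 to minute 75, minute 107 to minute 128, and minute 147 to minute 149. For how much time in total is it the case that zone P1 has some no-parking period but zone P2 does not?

31 minutes

First set merges to minute 4 to minute 14, minute 42 to minute 97.
Second set merges to minute 19 to minute 33, minute 56 to minute 90, minute 107 to minute 128, minute 147 to minute 149.
A \ B = minute 4 to minute 14, minute 42 to minute 56, minute 90 to minute 97.
Total: 10 minutes + 14 minutes + 7 minutes = 31 minutes.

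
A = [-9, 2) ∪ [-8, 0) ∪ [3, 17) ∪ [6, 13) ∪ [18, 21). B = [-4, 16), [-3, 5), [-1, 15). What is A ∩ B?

[-4, 2) ∪ [3, 16)

First set merges to [-9, 2), [3, 17), [18, 21).
Second set merges to [-4, 16).
[-9, 2) ∩ B → [-4, 2).
[3, 17) ∩ B → [3, 16).
[18, 21) meets no B interval.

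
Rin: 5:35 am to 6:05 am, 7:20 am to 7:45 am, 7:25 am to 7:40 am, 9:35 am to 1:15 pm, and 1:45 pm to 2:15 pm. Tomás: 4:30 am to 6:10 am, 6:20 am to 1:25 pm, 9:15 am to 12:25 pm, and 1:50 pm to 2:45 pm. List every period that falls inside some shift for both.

A, merged: 5:35 am-6:05 am, 7:20 am-7:45 am, 9:35 am-1:15 pm, 1:45 pm-2:15 pm.
B, merged: 4:30 am-6:10 am, 6:20 am-1:25 pm, 1:50 pm-2:45 pm.
5:35 am-6:05 am ∩ B → 5:35 am-6:05 am.
7:20 am-7:45 am ∩ B → 7:20 am-7:45 am.
9:35 am-1:15 pm ∩ B → 9:35 am-1:15 pm.
1:45 pm-2:15 pm ∩ B → 1:50 pm-2:15 pm.

5:35 am-6:05 am, 7:20 am-7:45 am, 9:35 am-1:15 pm, 1:50 pm-2:15 pm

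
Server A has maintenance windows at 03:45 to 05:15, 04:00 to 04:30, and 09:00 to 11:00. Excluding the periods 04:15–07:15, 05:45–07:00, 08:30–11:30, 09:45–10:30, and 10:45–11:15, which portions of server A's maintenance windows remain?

First set merges to 03:45–05:15, 09:00–11:00.
Second set merges to 04:15–07:15, 08:30–11:30.
03:45–05:15 with B removed leaves 03:45–04:15.
09:00–11:00 lies entirely inside B → drops out.

03:45–04:15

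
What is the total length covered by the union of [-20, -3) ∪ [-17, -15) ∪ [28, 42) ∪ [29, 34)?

Merged: [-20, -3), [28, 42).
Lengths: 17 + 14 = 31.

31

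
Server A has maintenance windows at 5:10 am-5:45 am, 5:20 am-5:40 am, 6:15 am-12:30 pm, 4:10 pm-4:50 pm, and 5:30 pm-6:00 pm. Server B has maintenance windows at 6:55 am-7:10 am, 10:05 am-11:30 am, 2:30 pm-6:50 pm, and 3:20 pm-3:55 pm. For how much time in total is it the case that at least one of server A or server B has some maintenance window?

First set merges to 5:10 am–5:45 am, 6:15 am–12:30 pm, 4:10 pm–4:50 pm, 5:30 pm–6:00 pm.
Second set merges to 6:55 am–7:10 am, 10:05 am–11:30 am, 2:30 pm–6:50 pm.
A ∪ B = 5:10 am–5:45 am, 6:15 am–12:30 pm, 2:30 pm–6:50 pm.
Total: 35 min + 6 h 15 min + 4 h 20 min = 11 h 10 min.

11 h 10 min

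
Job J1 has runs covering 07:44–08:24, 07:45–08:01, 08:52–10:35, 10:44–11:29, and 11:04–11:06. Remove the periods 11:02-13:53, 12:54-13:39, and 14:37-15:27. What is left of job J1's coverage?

Merge the first list: 07:44–08:24, 08:52–10:35, 10:44–11:29.
Merge the second list: 11:02–13:53, 14:37–15:27.
07:44–08:24: no B overlap → unchanged.
08:52–10:35: no B overlap → unchanged.
10:44–11:29 minus B → 10:44–11:02.

07:44–08:24, 08:52–10:35, 10:44–11:02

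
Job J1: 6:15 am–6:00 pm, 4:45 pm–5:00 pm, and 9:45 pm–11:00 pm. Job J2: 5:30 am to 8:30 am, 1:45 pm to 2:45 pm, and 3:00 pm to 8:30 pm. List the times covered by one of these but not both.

A, merged: 6:15 am-6:00 pm, 9:45 pm-11:00 pm.
Only in the first: 8:30 am-1:45 pm, 2:45 pm-3:00 pm, 9:45 pm-11:00 pm.
Only in the second: 5:30 am-6:15 am, 6:00 pm-8:30 pm.
Together these are the periods covered by exactly one.

5:30 am-6:15 am, 8:30 am-1:45 pm, 2:45 pm-3:00 pm, 6:00 pm-8:30 pm, 9:45 pm-11:00 pm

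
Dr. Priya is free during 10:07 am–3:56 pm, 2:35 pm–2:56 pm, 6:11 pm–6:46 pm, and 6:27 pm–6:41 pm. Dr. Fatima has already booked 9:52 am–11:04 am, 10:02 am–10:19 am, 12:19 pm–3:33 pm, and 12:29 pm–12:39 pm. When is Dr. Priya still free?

11:04 am–12:19 pm, 3:33 pm–3:56 pm, 6:11 pm–6:46 pm

A, merged: 10:07 am–3:56 pm, 6:11 pm–6:46 pm.
B, merged: 9:52 am–11:04 am, 12:19 pm–3:33 pm.
10:07 am–3:56 pm \ B = 11:04 am–12:19 pm, 3:33 pm–3:56 pm.
6:11 pm–6:46 pm: nothing removed.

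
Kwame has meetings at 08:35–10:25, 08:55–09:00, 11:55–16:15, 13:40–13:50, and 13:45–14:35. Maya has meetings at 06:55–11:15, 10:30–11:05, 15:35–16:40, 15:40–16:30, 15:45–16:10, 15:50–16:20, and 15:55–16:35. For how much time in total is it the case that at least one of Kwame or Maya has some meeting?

9 h 5 min

Merge the first list: 08:35-10:25, 11:55-16:15.
Merge the second list: 06:55-11:15, 15:35-16:40.
A ∪ B = 06:55-11:15, 11:55-16:40.
Total: 4 h 20 min + 4 h 45 min = 9 h 5 min.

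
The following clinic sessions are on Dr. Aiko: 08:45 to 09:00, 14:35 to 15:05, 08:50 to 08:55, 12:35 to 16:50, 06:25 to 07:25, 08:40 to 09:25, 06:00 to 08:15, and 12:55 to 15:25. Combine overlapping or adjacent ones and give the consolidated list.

06:00-08:15, 08:40-09:25, 12:35-16:50

Sort by start: 06:00-08:15, 06:25-07:25, 08:40-09:25, 08:45-09:00, 08:50-08:55, 12:35-16:50, 12:55-15:25, 14:35-15:05.
06:25-07:25 overlaps/touches 06:00-08:15 → extend to 06:00-08:15.
08:40-09:25 is disjoint → start new block.
08:45-09:00 overlaps/touches 08:40-09:25 → extend to 08:40-09:25.
08:50-08:55 overlaps/touches 08:40-09:25 → extend to 08:40-09:25.
12:35-16:50 is disjoint → start new block.
12:55-15:25 overlaps/touches 12:35-16:50 → extend to 12:35-16:50.
14:35-15:05 overlaps/touches 12:35-16:50 → extend to 12:35-16:50.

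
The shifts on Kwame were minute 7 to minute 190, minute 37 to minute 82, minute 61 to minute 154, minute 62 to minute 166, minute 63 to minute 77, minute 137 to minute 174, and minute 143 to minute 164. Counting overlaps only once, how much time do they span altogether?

183 minutes

Merged: minute 7 to minute 190.
Length: 183 minutes.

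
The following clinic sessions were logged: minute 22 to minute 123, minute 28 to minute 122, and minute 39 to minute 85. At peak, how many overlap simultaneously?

Walk the sorted start/end points keeping a running depth.
The depth first hits 3 at minute 39.

3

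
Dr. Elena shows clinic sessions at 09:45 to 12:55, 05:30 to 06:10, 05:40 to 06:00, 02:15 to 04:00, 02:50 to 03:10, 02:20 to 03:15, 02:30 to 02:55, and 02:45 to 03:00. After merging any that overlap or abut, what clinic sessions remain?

02:15–04:00, 05:30–06:10, 09:45–12:55

Sort by start: 02:15–04:00, 02:20–03:15, 02:30–02:55, 02:45–03:00, 02:50–03:10, 05:30–06:10, 05:40–06:00, 09:45–12:55.
02:20–03:15 overlaps/touches 02:15–04:00 → extend to 02:15–04:00.
02:30–02:55 overlaps/touches 02:15–04:00 → extend to 02:15–04:00.
02:45–03:00 overlaps/touches 02:15–04:00 → extend to 02:15–04:00.
02:50–03:10 overlaps/touches 02:15–04:00 → extend to 02:15–04:00.
05:30–06:10 is disjoint → start new block.
05:40–06:00 overlaps/touches 05:30–06:10 → extend to 05:30–06:10.
09:45–12:55 is disjoint → start new block.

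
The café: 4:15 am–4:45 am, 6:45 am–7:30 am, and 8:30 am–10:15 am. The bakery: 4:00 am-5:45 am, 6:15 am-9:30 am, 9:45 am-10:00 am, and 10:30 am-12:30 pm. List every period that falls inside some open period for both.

4:15 am-4:45 am, 6:45 am-7:30 am, 8:30 am-9:30 am, 9:45 am-10:00 am

4:15 am-4:45 am ∩ B → 4:15 am-4:45 am.
6:45 am-7:30 am ∩ B → 6:45 am-7:30 am.
8:30 am-10:15 am ∩ B → 8:30 am-9:30 am, 9:45 am-10:00 am.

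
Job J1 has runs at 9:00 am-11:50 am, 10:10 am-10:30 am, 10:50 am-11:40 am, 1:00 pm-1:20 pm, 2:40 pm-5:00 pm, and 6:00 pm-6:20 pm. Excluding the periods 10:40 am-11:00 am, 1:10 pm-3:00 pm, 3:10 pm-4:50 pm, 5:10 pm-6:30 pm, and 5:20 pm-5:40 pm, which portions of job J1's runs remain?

Merge the first list: 9:00 am-11:50 am, 1:00 pm-1:20 pm, 2:40 pm-5:00 pm, 6:00 pm-6:20 pm.
Merge the second list: 10:40 am-11:00 am, 1:10 pm-3:00 pm, 3:10 pm-4:50 pm, 5:10 pm-6:30 pm.
9:00 am-11:50 am minus B → 9:00 am-10:40 am, 11:00 am-11:50 am.
1:00 pm-1:20 pm minus B → 1:00 pm-1:10 pm.
2:40 pm-5:00 pm minus B → 3:00 pm-3:10 pm, 4:50 pm-5:00 pm.
6:00 pm-6:20 pm: fully covered by B → removed.

9:00 am-10:40 am, 11:00 am-11:50 am, 1:00 pm-1:10 pm, 3:00 pm-3:10 pm, 4:50 pm-5:00 pm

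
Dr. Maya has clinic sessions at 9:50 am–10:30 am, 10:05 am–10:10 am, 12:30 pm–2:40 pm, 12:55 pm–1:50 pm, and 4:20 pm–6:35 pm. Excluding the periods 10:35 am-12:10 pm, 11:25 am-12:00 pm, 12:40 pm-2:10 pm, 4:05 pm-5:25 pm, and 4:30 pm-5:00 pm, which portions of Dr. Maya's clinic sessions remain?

A, merged: 9:50 am-10:30 am, 12:30 pm-2:40 pm, 4:20 pm-6:35 pm.
B, merged: 10:35 am-12:10 pm, 12:40 pm-2:10 pm, 4:05 pm-5:25 pm.
9:50 am-10:30 am is untouched.
12:30 pm-2:40 pm with B removed leaves 12:30 pm-12:40 pm, 2:10 pm-2:40 pm.
4:20 pm-6:35 pm with B removed leaves 5:25 pm-6:35 pm.

9:50 am-10:30 am, 12:30 pm-12:40 pm, 2:10 pm-2:40 pm, 5:25 pm-6:35 pm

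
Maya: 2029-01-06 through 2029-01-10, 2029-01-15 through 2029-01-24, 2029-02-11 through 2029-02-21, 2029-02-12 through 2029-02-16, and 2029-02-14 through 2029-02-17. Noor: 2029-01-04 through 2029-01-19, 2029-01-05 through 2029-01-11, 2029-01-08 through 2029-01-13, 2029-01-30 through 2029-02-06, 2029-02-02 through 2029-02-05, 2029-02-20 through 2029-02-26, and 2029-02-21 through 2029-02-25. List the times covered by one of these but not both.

2029-01-04 through 2029-01-05, 2029-01-11 through 2029-01-14, 2029-01-20 through 2029-01-24, 2029-01-30 through 2029-02-06, 2029-02-11 through 2029-02-19, 2029-02-22 through 2029-02-26

First set merges to 2029-01-06 through 2029-01-10, 2029-01-15 through 2029-01-24, 2029-02-11 through 2029-02-21.
Second set merges to 2029-01-04 through 2029-01-19, 2029-01-30 through 2029-02-06, 2029-02-20 through 2029-02-26.
Only in the first: 2029-01-20 through 2029-01-24, 2029-02-11 through 2029-02-19.
Only in the second: 2029-01-04 through 2029-01-05, 2029-01-11 through 2029-01-14, 2029-01-30 through 2029-02-06, 2029-02-22 through 2029-02-26.
Together these are the periods covered by exactly one.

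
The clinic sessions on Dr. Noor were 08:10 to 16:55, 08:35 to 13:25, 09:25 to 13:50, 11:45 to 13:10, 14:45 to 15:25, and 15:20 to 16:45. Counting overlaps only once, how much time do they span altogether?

Merged: 08:10-16:55.
Length: 8 h 45 min.

8 h 45 min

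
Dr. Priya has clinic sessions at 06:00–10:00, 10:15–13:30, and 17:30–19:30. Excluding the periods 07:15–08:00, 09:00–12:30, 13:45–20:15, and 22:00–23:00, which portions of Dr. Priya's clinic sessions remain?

06:00-10:00 \ B = 06:00-07:15, 08:00-09:00.
10:15-13:30 \ B = 12:30-13:30.
17:30-19:30: entirely removed.

06:00-07:15, 08:00-09:00, 12:30-13:30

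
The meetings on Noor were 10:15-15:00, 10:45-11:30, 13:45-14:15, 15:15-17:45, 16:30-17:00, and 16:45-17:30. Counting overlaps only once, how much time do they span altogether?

Merged: 10:15–15:00, 15:15–17:45.
Lengths: 4 h 45 min + 2 h 30 min = 7 h 15 min.

7 h 15 min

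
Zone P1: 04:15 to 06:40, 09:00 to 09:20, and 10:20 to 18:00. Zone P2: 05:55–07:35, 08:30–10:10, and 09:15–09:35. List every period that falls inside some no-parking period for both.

B, merged: 05:55–07:35, 08:30–10:10.
04:15–06:40 meets the second set on 05:55–06:40.
09:00–09:20 meets the second set on 09:00–09:20.
10:20–18:00: no overlap with the second set.

05:55–06:40, 09:00–09:20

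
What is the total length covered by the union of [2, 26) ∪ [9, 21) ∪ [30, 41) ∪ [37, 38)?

35

Merged: [2, 26), [30, 41).
Lengths: 24 + 11 = 35.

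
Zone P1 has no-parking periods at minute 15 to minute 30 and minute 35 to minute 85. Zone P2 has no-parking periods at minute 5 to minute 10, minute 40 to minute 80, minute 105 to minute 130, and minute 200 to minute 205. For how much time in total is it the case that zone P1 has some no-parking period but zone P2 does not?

25 minutes

A \ B = minute 15 to minute 30, minute 35 to minute 40, minute 80 to minute 85.
Total: 15 minutes + 5 minutes + 5 minutes = 25 minutes.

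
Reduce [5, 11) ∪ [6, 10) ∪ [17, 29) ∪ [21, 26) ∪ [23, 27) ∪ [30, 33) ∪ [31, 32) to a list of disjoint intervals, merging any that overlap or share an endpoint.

[5, 11) ∪ [17, 29) ∪ [30, 33)

[6, 10) overlaps/touches [5, 11) → extend to [5, 11).
[17, 29) is disjoint → start new block.
[21, 26) overlaps/touches [17, 29) → extend to [17, 29).
[23, 27) overlaps/touches [17, 29) → extend to [17, 29).
[30, 33) is disjoint → start new block.
[31, 32) overlaps/touches [30, 33) → extend to [30, 33).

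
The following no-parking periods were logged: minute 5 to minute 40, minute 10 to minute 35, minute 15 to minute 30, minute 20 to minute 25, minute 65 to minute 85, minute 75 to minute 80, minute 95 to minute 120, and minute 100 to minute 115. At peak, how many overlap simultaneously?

4

Sweep endpoints in order; track running count of active intervals.
Peak of 4 reached at minute 20.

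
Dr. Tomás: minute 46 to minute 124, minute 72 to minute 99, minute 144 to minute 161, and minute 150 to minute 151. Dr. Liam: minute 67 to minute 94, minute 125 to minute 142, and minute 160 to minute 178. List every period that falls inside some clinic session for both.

A, merged: minute 46 to minute 124, minute 144 to minute 161.
minute 46 to minute 124 overlaps B on minute 67 to minute 94.
minute 144 to minute 161 overlaps B on minute 160 to minute 161.

minute 67 to minute 94, minute 160 to minute 161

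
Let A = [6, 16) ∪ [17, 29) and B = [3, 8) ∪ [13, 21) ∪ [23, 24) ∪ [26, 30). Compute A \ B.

[6, 16) \ B = [8, 13).
[17, 29) \ B = [21, 23), [24, 26).

[8, 13) ∪ [21, 23) ∪ [24, 26)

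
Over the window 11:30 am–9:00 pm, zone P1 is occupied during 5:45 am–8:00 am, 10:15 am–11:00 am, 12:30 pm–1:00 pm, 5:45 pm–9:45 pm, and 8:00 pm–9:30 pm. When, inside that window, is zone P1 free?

After merging, the occupied span is 5:45 am-8:00 am, 10:15 am-11:00 am, 12:30 pm-1:00 pm, 5:45 pm-9:45 pm.
Uncovered inside 11:30 am-9:00 pm: 11:30 am-12:30 pm, 1:00 pm-5:45 pm.

11:30 am-12:30 pm, 1:00 pm-5:45 pm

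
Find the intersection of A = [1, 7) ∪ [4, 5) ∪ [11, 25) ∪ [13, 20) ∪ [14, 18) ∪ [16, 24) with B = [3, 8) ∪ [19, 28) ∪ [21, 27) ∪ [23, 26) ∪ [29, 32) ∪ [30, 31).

First set merges to [1, 7), [11, 25).
Second set merges to [3, 8), [19, 28), [29, 32).
[1, 7) ∩ B → [3, 7).
[11, 25) ∩ B → [19, 25).

[3, 7) ∪ [19, 25)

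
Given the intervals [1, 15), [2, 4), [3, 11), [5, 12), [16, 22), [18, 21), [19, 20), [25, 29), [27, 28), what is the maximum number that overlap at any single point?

Walk the sorted start/end points keeping a running depth.
The depth first hits 3 at 3.

3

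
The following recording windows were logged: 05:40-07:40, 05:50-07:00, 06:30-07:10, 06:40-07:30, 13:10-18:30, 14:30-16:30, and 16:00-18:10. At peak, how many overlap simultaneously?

Sweep endpoints in order; track running count of active intervals.
Peak of 4 reached at 06:40.

4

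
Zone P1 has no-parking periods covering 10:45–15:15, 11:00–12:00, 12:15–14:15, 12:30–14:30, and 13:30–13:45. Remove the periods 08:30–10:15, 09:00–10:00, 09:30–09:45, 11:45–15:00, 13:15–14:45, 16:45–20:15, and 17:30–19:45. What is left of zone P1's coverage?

10:45–11:45, 15:00–15:15

First set merges to 10:45–15:15.
Second set merges to 08:30–10:15, 11:45–15:00, 16:45–20:15.
10:45–15:15 with B removed leaves 10:45–11:45, 15:00–15:15.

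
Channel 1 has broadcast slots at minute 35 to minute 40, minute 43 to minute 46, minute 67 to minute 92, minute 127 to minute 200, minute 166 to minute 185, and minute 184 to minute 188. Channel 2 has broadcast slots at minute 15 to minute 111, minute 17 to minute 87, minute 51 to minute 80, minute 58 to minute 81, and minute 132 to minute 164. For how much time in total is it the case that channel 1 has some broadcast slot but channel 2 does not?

A, merged: minute 35 to minute 40, minute 43 to minute 46, minute 67 to minute 92, minute 127 to minute 200.
B, merged: minute 15 to minute 111, minute 132 to minute 164.
A \ B = minute 127 to minute 132, minute 164 to minute 200.
Total: 5 minutes + 36 minutes = 41 minutes.

41 minutes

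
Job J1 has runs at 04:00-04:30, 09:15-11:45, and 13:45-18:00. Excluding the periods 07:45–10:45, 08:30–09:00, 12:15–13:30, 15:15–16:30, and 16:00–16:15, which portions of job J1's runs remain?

04:00-04:30, 10:45-11:45, 13:45-15:15, 16:30-18:00

Second set merges to 07:45-10:45, 12:15-13:30, 15:15-16:30.
04:00-04:30: nothing removed.
09:15-11:45 \ B = 10:45-11:45.
13:45-18:00 \ B = 13:45-15:15, 16:30-18:00.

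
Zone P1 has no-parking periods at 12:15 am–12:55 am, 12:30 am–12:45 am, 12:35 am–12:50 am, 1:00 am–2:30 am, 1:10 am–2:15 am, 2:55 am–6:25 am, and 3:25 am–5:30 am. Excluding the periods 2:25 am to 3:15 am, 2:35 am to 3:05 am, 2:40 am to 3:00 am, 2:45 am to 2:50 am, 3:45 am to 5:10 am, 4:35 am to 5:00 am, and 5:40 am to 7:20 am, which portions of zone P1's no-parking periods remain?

Merge the first list: 12:15 am-12:55 am, 1:00 am-2:30 am, 2:55 am-6:25 am.
Merge the second list: 2:25 am-3:15 am, 3:45 am-5:10 am, 5:40 am-7:20 am.
12:15 am-12:55 am: no B overlap → unchanged.
1:00 am-2:30 am minus B → 1:00 am-2:25 am.
2:55 am-6:25 am minus B → 3:15 am-3:45 am, 5:10 am-5:40 am.

12:15 am-12:55 am, 1:00 am-2:25 am, 3:15 am-3:45 am, 5:10 am-5:40 am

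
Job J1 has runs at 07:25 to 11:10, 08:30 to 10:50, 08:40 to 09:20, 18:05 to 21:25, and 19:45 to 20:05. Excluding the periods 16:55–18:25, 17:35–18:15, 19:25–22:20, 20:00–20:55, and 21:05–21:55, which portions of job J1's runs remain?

07:25-11:10, 18:25-19:25

A, merged: 07:25-11:10, 18:05-21:25.
B, merged: 16:55-18:25, 19:25-22:20.
07:25-11:10: nothing removed.
18:05-21:25 \ B = 18:25-19:25.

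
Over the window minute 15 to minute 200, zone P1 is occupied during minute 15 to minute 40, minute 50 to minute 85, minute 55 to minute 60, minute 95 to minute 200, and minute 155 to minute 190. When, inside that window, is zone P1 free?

minute 40 to minute 50, minute 85 to minute 95

The merged coverage is minute 15 to minute 40, minute 50 to minute 85, minute 95 to minute 200.
Gaps within minute 15 to minute 200: minute 40 to minute 50, minute 85 to minute 95.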